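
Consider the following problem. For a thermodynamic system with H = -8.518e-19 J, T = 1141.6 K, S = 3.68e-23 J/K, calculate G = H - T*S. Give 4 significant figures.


Step 1: T*S = 1141.6 * 3.68e-23 = 4.201e-20 J
Step 2: G = H - T*S = -8.518e-19 - 4.201e-20
Step 3: G = -8.938e-19 J

-8.938e-19


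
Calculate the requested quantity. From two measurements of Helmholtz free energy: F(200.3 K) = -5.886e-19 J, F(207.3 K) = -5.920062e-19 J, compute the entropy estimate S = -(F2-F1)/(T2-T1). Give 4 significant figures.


Step 1: dF = F2 - F1 = -5.920062e-19 - (-5.886e-19) = -3.4062e-21 J
Step 2: dT = T2 - T1 = 207.3 - 200.3 = 7 K
Step 3: S = -dF/dT = -(-3.4062e-21)/7 = 4.866e-22 J/K

4.866e-22


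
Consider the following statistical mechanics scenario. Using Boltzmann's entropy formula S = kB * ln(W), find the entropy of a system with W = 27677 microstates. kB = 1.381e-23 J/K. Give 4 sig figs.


Step 1: ln(W) = ln(27677) = 10.23
Step 2: S = kB * ln(W) = 1.381e-23 * 10.23
Step 3: S = 1.413e-22 J/K

1.413e-22


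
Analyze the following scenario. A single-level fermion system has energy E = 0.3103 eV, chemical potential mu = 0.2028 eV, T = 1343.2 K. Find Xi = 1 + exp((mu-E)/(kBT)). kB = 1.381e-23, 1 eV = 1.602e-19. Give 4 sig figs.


Step 1: (mu - E) = 0.2028 - 0.3103 = -0.1075 eV
Step 2: x = (mu-E)*eV/(kB*T) = -0.1075*1.602e-19/(1.381e-23*1343.2) = -0.9284
Step 3: exp(x) = 0.3952
Step 4: Xi = 1 + 0.3952 = 1.395

1.395


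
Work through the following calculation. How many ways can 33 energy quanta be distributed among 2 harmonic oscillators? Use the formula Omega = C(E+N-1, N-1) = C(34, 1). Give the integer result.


Step 1: Use binomial coefficient C(34, 1)
Step 2: Numerator = 34! / 33!
Step 3: Denominator = 1!
Step 4: Omega = 34

34


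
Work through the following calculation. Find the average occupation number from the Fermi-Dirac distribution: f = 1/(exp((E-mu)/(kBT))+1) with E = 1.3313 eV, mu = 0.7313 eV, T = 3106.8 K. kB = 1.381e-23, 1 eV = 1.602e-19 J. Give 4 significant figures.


Step 1: (E - mu) = 1.3313 - 0.7313 = 0.6 eV
Step 2: Convert: (E-mu)*eV = 9.612e-20 J
Step 3: x = (E-mu)*eV/(kB*T) = 2.24
Step 4: f = 1/(exp(2.24)+1) = 0.09619

0.09619


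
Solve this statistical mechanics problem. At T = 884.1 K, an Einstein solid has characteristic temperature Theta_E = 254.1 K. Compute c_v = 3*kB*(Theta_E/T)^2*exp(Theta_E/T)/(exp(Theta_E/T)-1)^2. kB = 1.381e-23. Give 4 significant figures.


Step 1: x = Theta_E/T = 254.1/884.1 = 0.2874
Step 2: x^2 = 0.08261
Step 3: exp(x) = 1.333
Step 4: c_v = 3*1.381e-23*0.08261*1.333/(1.333-1)^2 = 4.115e-23

4.115e-23


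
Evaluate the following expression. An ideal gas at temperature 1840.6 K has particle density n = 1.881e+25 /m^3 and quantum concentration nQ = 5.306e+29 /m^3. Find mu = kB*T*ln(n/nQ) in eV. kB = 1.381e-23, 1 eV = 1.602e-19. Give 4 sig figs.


Step 1: n/nQ = 1.881e+25/5.306e+29 = 3.545e-05
Step 2: ln(n/nQ) = -10.25
Step 3: mu = kB*T*ln(n/nQ) = 2.542e-20*-10.25 = -2.605e-19 J
Step 4: Convert to eV: -2.605e-19/1.602e-19 = -1.626 eV

-1.626


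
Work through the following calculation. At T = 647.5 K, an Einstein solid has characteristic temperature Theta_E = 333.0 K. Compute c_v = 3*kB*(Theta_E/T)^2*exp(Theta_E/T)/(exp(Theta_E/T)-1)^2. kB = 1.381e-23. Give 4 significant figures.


Step 1: x = Theta_E/T = 333.0/647.5 = 0.5143
Step 2: x^2 = 0.2645
Step 3: exp(x) = 1.672
Step 4: c_v = 3*1.381e-23*0.2645*1.672/(1.672-1)^2 = 4.053e-23

4.053e-23


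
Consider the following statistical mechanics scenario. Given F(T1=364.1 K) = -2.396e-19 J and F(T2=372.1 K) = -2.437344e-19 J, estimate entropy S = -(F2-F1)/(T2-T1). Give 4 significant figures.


Step 1: dF = F2 - F1 = -2.437344e-19 - (-2.396e-19) = -4.1344e-21 J
Step 2: dT = T2 - T1 = 372.1 - 364.1 = 8 K
Step 3: S = -dF/dT = -(-4.1344e-21)/8 = 5.168e-22 J/K

5.168e-22


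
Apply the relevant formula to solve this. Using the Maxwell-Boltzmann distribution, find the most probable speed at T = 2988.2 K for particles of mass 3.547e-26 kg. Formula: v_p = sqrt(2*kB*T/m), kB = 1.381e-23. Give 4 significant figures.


Step 1: Numerator = 2*kB*T = 2*1.381e-23*2988.2 = 8.253e-20
Step 2: Ratio = 8.253e-20 / 3.547e-26 = 2.327e+06
Step 3: v_p = sqrt(2.327e+06) = 1525 m/s

1525


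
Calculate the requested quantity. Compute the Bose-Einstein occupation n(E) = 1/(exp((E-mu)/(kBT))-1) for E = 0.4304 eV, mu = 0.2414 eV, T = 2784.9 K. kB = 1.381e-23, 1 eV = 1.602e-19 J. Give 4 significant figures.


Step 1: (E - mu) = 0.189 eV
Step 2: x = (E-mu)*eV/(kB*T) = 0.189*1.602e-19/(1.381e-23*2784.9) = 0.7873
Step 3: exp(x) = 2.197
Step 4: n = 1/(exp(x)-1) = 0.8352

0.8352


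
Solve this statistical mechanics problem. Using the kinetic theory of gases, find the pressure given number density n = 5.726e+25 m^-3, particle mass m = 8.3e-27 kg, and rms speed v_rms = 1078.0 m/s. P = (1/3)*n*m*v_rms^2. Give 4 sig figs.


Step 1: v_rms^2 = 1078.0^2 = 1.162e+06
Step 2: n*m = 5.726e+25*8.3e-27 = 0.4753
Step 3: P = (1/3)*0.4753*1.162e+06 = 1.841e+05 Pa

1.841e+05


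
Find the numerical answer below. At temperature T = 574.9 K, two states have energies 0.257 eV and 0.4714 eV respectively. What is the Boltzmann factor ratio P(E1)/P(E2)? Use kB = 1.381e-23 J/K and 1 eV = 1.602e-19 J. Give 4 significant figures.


Step 1: Compute energy difference dE = E1 - E2 = 0.257 - 0.4714 = -0.2144 eV
Step 2: Convert to Joules: dE_J = -0.2144 * 1.602e-19 = -3.435e-20 J
Step 3: Compute exponent = -dE_J / (kB * T) = -(-3.435e-20) / (1.381e-23 * 574.9) = 4.326
Step 4: P(E1)/P(E2) = exp(4.326) = 75.65

75.65


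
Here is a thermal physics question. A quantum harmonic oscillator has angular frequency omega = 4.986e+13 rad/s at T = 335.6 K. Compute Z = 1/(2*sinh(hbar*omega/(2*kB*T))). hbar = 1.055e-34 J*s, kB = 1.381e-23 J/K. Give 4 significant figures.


Step 1: Compute x = hbar*omega/(kB*T) = 1.055e-34*4.986e+13/(1.381e-23*335.6) = 1.135
Step 2: x/2 = 0.5675
Step 3: sinh(x/2) = 0.5984
Step 4: Z = 1/(2*0.5984) = 0.8355

0.8355


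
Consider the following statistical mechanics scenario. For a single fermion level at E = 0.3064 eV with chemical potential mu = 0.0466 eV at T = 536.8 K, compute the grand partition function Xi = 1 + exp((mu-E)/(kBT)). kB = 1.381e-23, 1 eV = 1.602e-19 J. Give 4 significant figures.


Step 1: (mu - E) = 0.0466 - 0.3064 = -0.2598 eV
Step 2: x = (mu-E)*eV/(kB*T) = -0.2598*1.602e-19/(1.381e-23*536.8) = -5.614
Step 3: exp(x) = 0.003645
Step 4: Xi = 1 + 0.003645 = 1.004

1.004


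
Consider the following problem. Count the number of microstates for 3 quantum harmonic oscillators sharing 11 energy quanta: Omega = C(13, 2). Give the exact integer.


Step 1: Use binomial coefficient C(13, 2)
Step 2: Numerator = 13! / 11!
Step 3: Denominator = 2!
Step 4: Omega = 78

78


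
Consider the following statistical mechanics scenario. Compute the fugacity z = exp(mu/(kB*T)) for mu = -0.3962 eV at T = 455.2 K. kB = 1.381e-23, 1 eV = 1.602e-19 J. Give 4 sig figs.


Step 1: Convert mu to Joules: -0.3962*1.602e-19 = -6.347e-20 J
Step 2: kB*T = 1.381e-23*455.2 = 6.286e-21 J
Step 3: mu/(kB*T) = -10.1
Step 4: z = exp(-10.1) = 4.121e-05

4.121e-05


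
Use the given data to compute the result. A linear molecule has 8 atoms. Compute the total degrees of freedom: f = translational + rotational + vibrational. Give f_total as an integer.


Step 1: Translational DOF = 3
Step 2: Rotational DOF (linear) = 2
Step 3: Vibrational DOF = 3*8 - 5 = 19
Step 4: Total = 3 + 2 + 19 = 24

24


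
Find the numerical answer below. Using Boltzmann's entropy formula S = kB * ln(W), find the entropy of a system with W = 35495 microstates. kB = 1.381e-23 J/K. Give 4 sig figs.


Step 1: ln(W) = ln(35495) = 10.48
Step 2: S = kB * ln(W) = 1.381e-23 * 10.48
Step 3: S = 1.447e-22 J/K

1.447e-22


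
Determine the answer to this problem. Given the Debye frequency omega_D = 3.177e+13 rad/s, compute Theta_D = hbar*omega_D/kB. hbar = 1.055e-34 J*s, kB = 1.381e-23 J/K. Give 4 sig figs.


Step 1: hbar*omega_D = 1.055e-34 * 3.177e+13 = 3.352e-21 J
Step 2: Theta_D = 3.352e-21 / 1.381e-23
Step 3: Theta_D = 242.7 K

242.7


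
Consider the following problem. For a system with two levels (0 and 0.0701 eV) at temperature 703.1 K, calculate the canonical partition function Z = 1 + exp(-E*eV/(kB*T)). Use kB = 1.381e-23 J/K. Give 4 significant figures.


Step 1: Compute beta*E = E*eV/(kB*T) = 0.0701*1.602e-19/(1.381e-23*703.1) = 1.157
Step 2: exp(-beta*E) = exp(-1.157) = 0.3146
Step 3: Z = 1 + 0.3146 = 1.315

1.315


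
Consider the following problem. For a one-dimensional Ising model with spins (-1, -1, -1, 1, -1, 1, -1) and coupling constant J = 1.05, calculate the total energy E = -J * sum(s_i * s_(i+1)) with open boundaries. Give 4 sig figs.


Step 1: Nearest-neighbor products: 1, 1, -1, -1, -1, -1
Step 2: Sum of products = -2
Step 3: E = -1.05 * -2 = 2.1

2.1


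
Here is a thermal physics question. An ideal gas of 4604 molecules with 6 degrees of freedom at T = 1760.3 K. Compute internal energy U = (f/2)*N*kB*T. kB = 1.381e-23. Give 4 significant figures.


Step 1: f/2 = 6/2 = 3.0
Step 2: N*kB*T = 4604*1.381e-23*1760.3 = 1.119e-16
Step 3: U = 3.0 * 1.119e-16 = 3.358e-16 J

3.358e-16


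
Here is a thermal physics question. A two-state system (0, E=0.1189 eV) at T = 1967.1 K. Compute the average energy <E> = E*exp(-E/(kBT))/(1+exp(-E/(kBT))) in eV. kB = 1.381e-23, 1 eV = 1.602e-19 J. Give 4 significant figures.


Step 1: beta*E = 0.1189*1.602e-19/(1.381e-23*1967.1) = 0.7012
Step 2: exp(-beta*E) = 0.496
Step 3: <E> = 0.1189*0.496/(1+0.496) = 0.03942 eV

0.03942


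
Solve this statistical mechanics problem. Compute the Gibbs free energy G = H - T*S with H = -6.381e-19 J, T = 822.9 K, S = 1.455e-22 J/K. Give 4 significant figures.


Step 1: T*S = 822.9 * 1.455e-22 = 1.197e-19 J
Step 2: G = H - T*S = -6.381e-19 - 1.197e-19
Step 3: G = -7.578e-19 J

-7.578e-19


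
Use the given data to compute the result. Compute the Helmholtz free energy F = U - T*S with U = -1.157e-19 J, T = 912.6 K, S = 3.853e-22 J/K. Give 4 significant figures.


Step 1: T*S = 912.6 * 3.853e-22 = 3.516e-19 J
Step 2: F = U - T*S = -1.157e-19 - 3.516e-19
Step 3: F = -4.673e-19 J

-4.673e-19


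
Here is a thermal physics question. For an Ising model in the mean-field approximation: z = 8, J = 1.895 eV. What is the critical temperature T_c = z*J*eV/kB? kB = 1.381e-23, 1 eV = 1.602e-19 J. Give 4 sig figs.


Step 1: z*J = 8*1.895 = 15.16 eV
Step 2: Convert to Joules: 15.16*1.602e-19 = 2.429e-18 J
Step 3: T_c = 2.429e-18 / 1.381e-23 = 1.759e+05 K

1.759e+05


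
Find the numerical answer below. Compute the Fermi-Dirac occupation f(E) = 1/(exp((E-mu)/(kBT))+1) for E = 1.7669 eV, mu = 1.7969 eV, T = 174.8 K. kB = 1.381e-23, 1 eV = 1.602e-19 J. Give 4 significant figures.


Step 1: (E - mu) = 1.7669 - 1.7969 = -0.03 eV
Step 2: Convert: (E-mu)*eV = -4.806e-21 J
Step 3: x = (E-mu)*eV/(kB*T) = -1.991
Step 4: f = 1/(exp(-1.991)+1) = 0.8798

0.8798


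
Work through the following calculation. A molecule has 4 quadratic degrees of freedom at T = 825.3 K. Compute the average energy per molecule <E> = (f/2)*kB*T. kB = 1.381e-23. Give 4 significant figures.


Step 1: f/2 = 4/2 = 2
Step 2: kB*T = 1.381e-23 * 825.3 = 1.14e-20
Step 3: <E> = 2 * 1.14e-20 = 2.279e-20 J

2.279e-20


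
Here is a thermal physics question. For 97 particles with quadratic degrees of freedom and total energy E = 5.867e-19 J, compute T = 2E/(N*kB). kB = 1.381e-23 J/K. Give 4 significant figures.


Step 1: Numerator = 2*E = 2*5.867e-19 = 1.173e-18 J
Step 2: Denominator = N*kB = 97*1.381e-23 = 1.34e-21
Step 3: T = 1.173e-18 / 1.34e-21 = 876 K

876


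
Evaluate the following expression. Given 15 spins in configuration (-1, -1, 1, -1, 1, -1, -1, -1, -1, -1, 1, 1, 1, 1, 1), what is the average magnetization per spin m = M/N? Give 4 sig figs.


Step 1: Count up spins (+1): 7, down spins (-1): 8
Step 2: Total magnetization M = 7 - 8 = -1
Step 3: m = M/N = -1/15 = -0.06667

-0.06667


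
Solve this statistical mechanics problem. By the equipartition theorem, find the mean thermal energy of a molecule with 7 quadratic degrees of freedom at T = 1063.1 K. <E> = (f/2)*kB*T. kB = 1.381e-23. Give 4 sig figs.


Step 1: f/2 = 7/2 = 3.5
Step 2: kB*T = 1.381e-23 * 1063.1 = 1.468e-20
Step 3: <E> = 3.5 * 1.468e-20 = 5.138e-20 J

5.138e-20


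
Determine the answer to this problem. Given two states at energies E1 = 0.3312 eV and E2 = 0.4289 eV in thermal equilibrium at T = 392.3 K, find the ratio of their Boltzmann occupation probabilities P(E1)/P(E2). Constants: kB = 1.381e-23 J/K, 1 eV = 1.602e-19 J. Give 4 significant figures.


Step 1: Compute energy difference dE = E1 - E2 = 0.3312 - 0.4289 = -0.0977 eV
Step 2: Convert to Joules: dE_J = -0.0977 * 1.602e-19 = -1.565e-20 J
Step 3: Compute exponent = -dE_J / (kB * T) = -(-1.565e-20) / (1.381e-23 * 392.3) = 2.889
Step 4: P(E1)/P(E2) = exp(2.889) = 17.98

17.98


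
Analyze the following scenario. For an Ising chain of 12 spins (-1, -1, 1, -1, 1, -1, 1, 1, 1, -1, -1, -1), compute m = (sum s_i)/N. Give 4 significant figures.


Step 1: Count up spins (+1): 5, down spins (-1): 7
Step 2: Total magnetization M = 5 - 7 = -2
Step 3: m = M/N = -2/12 = -0.1667

-0.1667


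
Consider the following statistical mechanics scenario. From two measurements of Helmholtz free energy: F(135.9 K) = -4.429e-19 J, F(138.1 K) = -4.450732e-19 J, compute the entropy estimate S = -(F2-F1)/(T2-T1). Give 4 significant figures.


Step 1: dF = F2 - F1 = -4.450732e-19 - (-4.429e-19) = -2.1732e-21 J
Step 2: dT = T2 - T1 = 138.1 - 135.9 = 2.2 K
Step 3: S = -dF/dT = -(-2.1732e-21)/2.2 = 9.878e-22 J/K

9.878e-22


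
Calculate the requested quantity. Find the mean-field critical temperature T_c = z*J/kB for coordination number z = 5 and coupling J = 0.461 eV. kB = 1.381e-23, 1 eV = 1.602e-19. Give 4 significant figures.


Step 1: z*J = 5*0.461 = 2.305 eV
Step 2: Convert to Joules: 2.305*1.602e-19 = 3.693e-19 J
Step 3: T_c = 3.693e-19 / 1.381e-23 = 2.674e+04 K

2.674e+04


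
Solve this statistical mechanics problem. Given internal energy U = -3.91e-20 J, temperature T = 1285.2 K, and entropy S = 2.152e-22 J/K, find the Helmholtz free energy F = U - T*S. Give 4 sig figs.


Step 1: T*S = 1285.2 * 2.152e-22 = 2.766e-19 J
Step 2: F = U - T*S = -3.91e-20 - 2.766e-19
Step 3: F = -3.157e-19 J

-3.157e-19


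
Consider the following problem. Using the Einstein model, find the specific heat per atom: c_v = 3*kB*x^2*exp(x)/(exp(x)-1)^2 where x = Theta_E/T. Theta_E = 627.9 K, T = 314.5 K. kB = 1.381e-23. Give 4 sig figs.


Step 1: x = Theta_E/T = 627.9/314.5 = 1.997
Step 2: x^2 = 3.986
Step 3: exp(x) = 7.363
Step 4: c_v = 3*1.381e-23*3.986*7.363/(7.363-1)^2 = 3.003e-23

3.003e-23


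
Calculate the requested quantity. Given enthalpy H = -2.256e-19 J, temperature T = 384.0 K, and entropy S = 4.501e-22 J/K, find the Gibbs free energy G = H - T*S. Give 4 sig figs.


Step 1: T*S = 384.0 * 4.501e-22 = 1.728e-19 J
Step 2: G = H - T*S = -2.256e-19 - 1.728e-19
Step 3: G = -3.984e-19 J

-3.984e-19


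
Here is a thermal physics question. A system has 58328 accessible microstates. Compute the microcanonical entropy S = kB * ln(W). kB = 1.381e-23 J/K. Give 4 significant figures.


Step 1: ln(W) = ln(58328) = 10.97
Step 2: S = kB * ln(W) = 1.381e-23 * 10.97
Step 3: S = 1.515e-22 J/K

1.515e-22


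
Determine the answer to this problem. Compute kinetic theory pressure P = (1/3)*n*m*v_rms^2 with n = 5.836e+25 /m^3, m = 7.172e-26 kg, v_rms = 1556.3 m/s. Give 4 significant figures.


Step 1: v_rms^2 = 1556.3^2 = 2.422e+06
Step 2: n*m = 5.836e+25*7.172e-26 = 4.186
Step 3: P = (1/3)*4.186*2.422e+06 = 3.379e+06 Pa

3.379e+06


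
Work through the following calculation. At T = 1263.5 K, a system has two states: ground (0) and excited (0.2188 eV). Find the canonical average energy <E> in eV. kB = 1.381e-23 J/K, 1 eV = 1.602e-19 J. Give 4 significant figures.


Step 1: beta*E = 0.2188*1.602e-19/(1.381e-23*1263.5) = 2.009
Step 2: exp(-beta*E) = 0.1341
Step 3: <E> = 0.2188*0.1341/(1+0.1341) = 0.02588 eV

0.02588


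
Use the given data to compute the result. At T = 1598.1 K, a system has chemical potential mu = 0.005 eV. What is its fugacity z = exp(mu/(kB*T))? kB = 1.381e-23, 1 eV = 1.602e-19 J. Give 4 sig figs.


Step 1: Convert mu to Joules: 0.005*1.602e-19 = 8.01e-22 J
Step 2: kB*T = 1.381e-23*1598.1 = 2.207e-20 J
Step 3: mu/(kB*T) = 0.03629
Step 4: z = exp(0.03629) = 1.037

1.037


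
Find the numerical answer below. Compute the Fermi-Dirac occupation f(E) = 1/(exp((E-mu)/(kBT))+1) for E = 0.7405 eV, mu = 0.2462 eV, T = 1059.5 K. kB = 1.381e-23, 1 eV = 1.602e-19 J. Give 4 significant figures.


Step 1: (E - mu) = 0.7405 - 0.2462 = 0.4943 eV
Step 2: Convert: (E-mu)*eV = 7.919e-20 J
Step 3: x = (E-mu)*eV/(kB*T) = 5.412
Step 4: f = 1/(exp(5.412)+1) = 0.004443

0.004443


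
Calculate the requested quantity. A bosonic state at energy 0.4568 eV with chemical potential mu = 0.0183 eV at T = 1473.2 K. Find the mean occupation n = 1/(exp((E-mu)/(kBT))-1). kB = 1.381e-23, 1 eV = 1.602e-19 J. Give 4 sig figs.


Step 1: (E - mu) = 0.4385 eV
Step 2: x = (E-mu)*eV/(kB*T) = 0.4385*1.602e-19/(1.381e-23*1473.2) = 3.453
Step 3: exp(x) = 31.59
Step 4: n = 1/(exp(x)-1) = 0.03269

0.03269


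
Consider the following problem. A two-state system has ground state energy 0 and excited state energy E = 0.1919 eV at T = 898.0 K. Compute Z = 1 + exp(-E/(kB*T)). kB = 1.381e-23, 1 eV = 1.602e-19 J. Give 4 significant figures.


Step 1: Compute beta*E = E*eV/(kB*T) = 0.1919*1.602e-19/(1.381e-23*898.0) = 2.479
Step 2: exp(-beta*E) = exp(-2.479) = 0.08383
Step 3: Z = 1 + 0.08383 = 1.084

1.084


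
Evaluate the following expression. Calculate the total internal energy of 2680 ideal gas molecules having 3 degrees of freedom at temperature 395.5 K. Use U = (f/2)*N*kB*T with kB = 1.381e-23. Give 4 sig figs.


Step 1: f/2 = 3/2 = 1.5
Step 2: N*kB*T = 2680*1.381e-23*395.5 = 1.464e-17
Step 3: U = 1.5 * 1.464e-17 = 2.196e-17 J

2.196e-17


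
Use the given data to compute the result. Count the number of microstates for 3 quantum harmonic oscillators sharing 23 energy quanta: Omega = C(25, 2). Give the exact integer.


Step 1: Use binomial coefficient C(25, 2)
Step 2: Numerator = 25! / 23!
Step 3: Denominator = 2!
Step 4: Omega = 300

300


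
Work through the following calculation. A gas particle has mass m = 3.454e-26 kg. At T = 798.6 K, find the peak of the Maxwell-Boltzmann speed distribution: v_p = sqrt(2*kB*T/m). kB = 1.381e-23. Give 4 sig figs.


Step 1: Numerator = 2*kB*T = 2*1.381e-23*798.6 = 2.206e-20
Step 2: Ratio = 2.206e-20 / 3.454e-26 = 6.386e+05
Step 3: v_p = sqrt(6.386e+05) = 799.1 m/s

799.1


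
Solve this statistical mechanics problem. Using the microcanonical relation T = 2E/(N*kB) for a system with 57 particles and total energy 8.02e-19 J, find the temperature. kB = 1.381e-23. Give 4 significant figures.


Step 1: Numerator = 2*E = 2*8.02e-19 = 1.604e-18 J
Step 2: Denominator = N*kB = 57*1.381e-23 = 7.872e-22
Step 3: T = 1.604e-18 / 7.872e-22 = 2038 K

2038


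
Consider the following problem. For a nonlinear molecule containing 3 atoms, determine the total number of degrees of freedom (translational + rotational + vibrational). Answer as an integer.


Step 1: Translational DOF = 3
Step 2: Rotational DOF (nonlinear) = 3
Step 3: Vibrational DOF = 3*3 - 6 = 3
Step 4: Total = 3 + 3 + 3 = 9

9


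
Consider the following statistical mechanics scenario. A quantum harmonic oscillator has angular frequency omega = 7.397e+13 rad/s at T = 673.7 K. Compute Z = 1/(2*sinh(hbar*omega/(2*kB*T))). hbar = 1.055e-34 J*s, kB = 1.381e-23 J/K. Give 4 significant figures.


Step 1: Compute x = hbar*omega/(kB*T) = 1.055e-34*7.397e+13/(1.381e-23*673.7) = 0.8388
Step 2: x/2 = 0.4194
Step 3: sinh(x/2) = 0.4318
Step 4: Z = 1/(2*0.4318) = 1.158

1.158


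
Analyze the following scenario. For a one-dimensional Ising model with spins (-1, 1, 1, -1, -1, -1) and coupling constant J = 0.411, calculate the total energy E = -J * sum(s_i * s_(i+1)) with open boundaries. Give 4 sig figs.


Step 1: Nearest-neighbor products: -1, 1, -1, 1, 1
Step 2: Sum of products = 1
Step 3: E = -0.411 * 1 = -0.411

-0.411


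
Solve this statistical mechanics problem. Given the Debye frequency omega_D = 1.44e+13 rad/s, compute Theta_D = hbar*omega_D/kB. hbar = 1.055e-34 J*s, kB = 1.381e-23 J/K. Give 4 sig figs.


Step 1: hbar*omega_D = 1.055e-34 * 1.44e+13 = 1.519e-21 J
Step 2: Theta_D = 1.519e-21 / 1.381e-23
Step 3: Theta_D = 110 K

110


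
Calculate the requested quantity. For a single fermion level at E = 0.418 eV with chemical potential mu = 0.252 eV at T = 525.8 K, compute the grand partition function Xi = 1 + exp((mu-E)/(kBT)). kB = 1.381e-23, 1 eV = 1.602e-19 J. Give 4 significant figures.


Step 1: (mu - E) = 0.252 - 0.418 = -0.166 eV
Step 2: x = (mu-E)*eV/(kB*T) = -0.166*1.602e-19/(1.381e-23*525.8) = -3.662
Step 3: exp(x) = 0.02567
Step 4: Xi = 1 + 0.02567 = 1.026

1.026


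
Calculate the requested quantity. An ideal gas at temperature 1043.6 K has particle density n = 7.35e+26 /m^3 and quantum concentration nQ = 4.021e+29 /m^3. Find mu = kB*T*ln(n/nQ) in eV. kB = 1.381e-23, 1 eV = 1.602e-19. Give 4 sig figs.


Step 1: n/nQ = 7.35e+26/4.021e+29 = 0.001828
Step 2: ln(n/nQ) = -6.305
Step 3: mu = kB*T*ln(n/nQ) = 1.441e-20*-6.305 = -9.086e-20 J
Step 4: Convert to eV: -9.086e-20/1.602e-19 = -0.5672 eV

-0.5672


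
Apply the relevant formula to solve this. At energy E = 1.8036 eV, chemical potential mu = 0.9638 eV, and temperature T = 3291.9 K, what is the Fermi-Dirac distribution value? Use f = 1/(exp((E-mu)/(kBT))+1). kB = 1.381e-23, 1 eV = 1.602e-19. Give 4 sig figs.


Step 1: (E - mu) = 1.8036 - 0.9638 = 0.8398 eV
Step 2: Convert: (E-mu)*eV = 1.345e-19 J
Step 3: x = (E-mu)*eV/(kB*T) = 2.959
Step 4: f = 1/(exp(2.959)+1) = 0.0493

0.0493


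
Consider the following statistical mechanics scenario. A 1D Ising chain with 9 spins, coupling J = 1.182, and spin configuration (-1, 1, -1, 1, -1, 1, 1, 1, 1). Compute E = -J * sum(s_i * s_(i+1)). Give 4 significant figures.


Step 1: Nearest-neighbor products: -1, -1, -1, -1, -1, 1, 1, 1
Step 2: Sum of products = -2
Step 3: E = -1.182 * -2 = 2.364

2.364


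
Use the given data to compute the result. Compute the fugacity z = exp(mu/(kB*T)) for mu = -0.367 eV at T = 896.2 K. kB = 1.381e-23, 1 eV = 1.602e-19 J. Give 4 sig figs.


Step 1: Convert mu to Joules: -0.367*1.602e-19 = -5.879e-20 J
Step 2: kB*T = 1.381e-23*896.2 = 1.238e-20 J
Step 3: mu/(kB*T) = -4.75
Step 4: z = exp(-4.75) = 0.008648

0.008648


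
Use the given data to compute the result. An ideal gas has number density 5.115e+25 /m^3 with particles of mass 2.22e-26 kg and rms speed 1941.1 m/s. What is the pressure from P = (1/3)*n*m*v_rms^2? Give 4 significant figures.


Step 1: v_rms^2 = 1941.1^2 = 3.768e+06
Step 2: n*m = 5.115e+25*2.22e-26 = 1.136
Step 3: P = (1/3)*1.136*3.768e+06 = 1.426e+06 Pa

1.426e+06


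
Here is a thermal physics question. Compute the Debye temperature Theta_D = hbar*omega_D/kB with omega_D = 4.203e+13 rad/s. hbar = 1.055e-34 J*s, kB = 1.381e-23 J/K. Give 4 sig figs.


Step 1: hbar*omega_D = 1.055e-34 * 4.203e+13 = 4.434e-21 J
Step 2: Theta_D = 4.434e-21 / 1.381e-23
Step 3: Theta_D = 321.1 K

321.1


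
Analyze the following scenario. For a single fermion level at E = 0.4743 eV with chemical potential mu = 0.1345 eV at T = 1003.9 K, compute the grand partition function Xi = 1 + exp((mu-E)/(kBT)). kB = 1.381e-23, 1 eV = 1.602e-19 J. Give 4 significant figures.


Step 1: (mu - E) = 0.1345 - 0.4743 = -0.3398 eV
Step 2: x = (mu-E)*eV/(kB*T) = -0.3398*1.602e-19/(1.381e-23*1003.9) = -3.926
Step 3: exp(x) = 0.01971
Step 4: Xi = 1 + 0.01971 = 1.02

1.02


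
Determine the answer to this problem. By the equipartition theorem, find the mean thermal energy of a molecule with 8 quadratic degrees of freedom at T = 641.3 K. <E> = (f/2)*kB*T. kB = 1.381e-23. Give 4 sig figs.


Step 1: f/2 = 8/2 = 4
Step 2: kB*T = 1.381e-23 * 641.3 = 8.856e-21
Step 3: <E> = 4 * 8.856e-21 = 3.543e-20 J

3.543e-20


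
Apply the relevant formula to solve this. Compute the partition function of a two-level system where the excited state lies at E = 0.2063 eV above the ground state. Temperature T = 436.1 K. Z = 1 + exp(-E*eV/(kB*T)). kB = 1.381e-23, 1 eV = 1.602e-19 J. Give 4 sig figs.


Step 1: Compute beta*E = E*eV/(kB*T) = 0.2063*1.602e-19/(1.381e-23*436.1) = 5.488
Step 2: exp(-beta*E) = exp(-5.488) = 0.004138
Step 3: Z = 1 + 0.004138 = 1.004

1.004


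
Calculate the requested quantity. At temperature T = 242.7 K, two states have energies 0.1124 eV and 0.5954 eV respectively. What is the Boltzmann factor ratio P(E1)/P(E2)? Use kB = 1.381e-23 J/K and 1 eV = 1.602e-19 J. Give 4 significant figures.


Step 1: Compute energy difference dE = E1 - E2 = 0.1124 - 0.5954 = -0.483 eV
Step 2: Convert to Joules: dE_J = -0.483 * 1.602e-19 = -7.738e-20 J
Step 3: Compute exponent = -dE_J / (kB * T) = -(-7.738e-20) / (1.381e-23 * 242.7) = 23.09
Step 4: P(E1)/P(E2) = exp(23.09) = 1.062e+10

1.062e+10


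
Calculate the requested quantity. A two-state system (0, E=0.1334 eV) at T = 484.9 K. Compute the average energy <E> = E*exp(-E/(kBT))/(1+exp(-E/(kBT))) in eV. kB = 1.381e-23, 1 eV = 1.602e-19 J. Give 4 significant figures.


Step 1: beta*E = 0.1334*1.602e-19/(1.381e-23*484.9) = 3.191
Step 2: exp(-beta*E) = 0.04112
Step 3: <E> = 0.1334*0.04112/(1+0.04112) = 0.005268 eV

0.005268


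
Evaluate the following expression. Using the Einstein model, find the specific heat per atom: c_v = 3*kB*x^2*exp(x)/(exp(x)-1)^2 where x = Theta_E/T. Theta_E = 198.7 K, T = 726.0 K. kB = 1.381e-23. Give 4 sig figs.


Step 1: x = Theta_E/T = 198.7/726.0 = 0.2737
Step 2: x^2 = 0.07491
Step 3: exp(x) = 1.315
Step 4: c_v = 3*1.381e-23*0.07491*1.315/(1.315-1)^2 = 4.117e-23

4.117e-23


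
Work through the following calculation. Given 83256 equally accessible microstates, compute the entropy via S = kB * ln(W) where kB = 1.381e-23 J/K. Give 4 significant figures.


Step 1: ln(W) = ln(83256) = 11.33
Step 2: S = kB * ln(W) = 1.381e-23 * 11.33
Step 3: S = 1.565e-22 J/K

1.565e-22


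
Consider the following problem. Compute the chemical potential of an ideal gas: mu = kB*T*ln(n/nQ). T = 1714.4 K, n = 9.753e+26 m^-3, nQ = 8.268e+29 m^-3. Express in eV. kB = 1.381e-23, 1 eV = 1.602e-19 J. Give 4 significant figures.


Step 1: n/nQ = 9.753e+26/8.268e+29 = 0.00118
Step 2: ln(n/nQ) = -6.743
Step 3: mu = kB*T*ln(n/nQ) = 2.368e-20*-6.743 = -1.596e-19 J
Step 4: Convert to eV: -1.596e-19/1.602e-19 = -0.9965 eV

-0.9965


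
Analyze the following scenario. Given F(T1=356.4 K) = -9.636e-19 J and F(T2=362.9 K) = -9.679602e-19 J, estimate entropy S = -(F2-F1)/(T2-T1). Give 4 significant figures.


Step 1: dF = F2 - F1 = -9.679602e-19 - (-9.636e-19) = -4.3602e-21 J
Step 2: dT = T2 - T1 = 362.9 - 356.4 = 6.5 K
Step 3: S = -dF/dT = -(-4.3602e-21)/6.5 = 6.708e-22 J/K

6.708e-22


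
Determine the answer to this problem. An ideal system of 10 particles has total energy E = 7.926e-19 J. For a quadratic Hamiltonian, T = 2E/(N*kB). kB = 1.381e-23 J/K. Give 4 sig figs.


Step 1: Numerator = 2*E = 2*7.926e-19 = 1.585e-18 J
Step 2: Denominator = N*kB = 10*1.381e-23 = 1.381e-22
Step 3: T = 1.585e-18 / 1.381e-22 = 1.148e+04 K

1.148e+04


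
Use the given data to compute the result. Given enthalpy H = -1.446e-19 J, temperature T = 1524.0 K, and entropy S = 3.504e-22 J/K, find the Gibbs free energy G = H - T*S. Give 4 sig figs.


Step 1: T*S = 1524.0 * 3.504e-22 = 5.34e-19 J
Step 2: G = H - T*S = -1.446e-19 - 5.34e-19
Step 3: G = -6.786e-19 J

-6.786e-19


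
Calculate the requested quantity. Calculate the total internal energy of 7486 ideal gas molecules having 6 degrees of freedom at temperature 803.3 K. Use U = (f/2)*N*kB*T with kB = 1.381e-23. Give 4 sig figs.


Step 1: f/2 = 6/2 = 3.0
Step 2: N*kB*T = 7486*1.381e-23*803.3 = 8.305e-17
Step 3: U = 3.0 * 8.305e-17 = 2.491e-16 J

2.491e-16


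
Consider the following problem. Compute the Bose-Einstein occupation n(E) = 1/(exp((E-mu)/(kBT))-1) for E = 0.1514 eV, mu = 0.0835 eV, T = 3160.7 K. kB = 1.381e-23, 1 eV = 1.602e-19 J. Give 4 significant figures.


Step 1: (E - mu) = 0.0679 eV
Step 2: x = (E-mu)*eV/(kB*T) = 0.0679*1.602e-19/(1.381e-23*3160.7) = 0.2492
Step 3: exp(x) = 1.283
Step 4: n = 1/(exp(x)-1) = 3.534

3.534


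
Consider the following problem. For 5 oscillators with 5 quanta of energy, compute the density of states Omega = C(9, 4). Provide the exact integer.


Step 1: Use binomial coefficient C(9, 4)
Step 2: Numerator = 9! / 5!
Step 3: Denominator = 4!
Step 4: Omega = 126

126


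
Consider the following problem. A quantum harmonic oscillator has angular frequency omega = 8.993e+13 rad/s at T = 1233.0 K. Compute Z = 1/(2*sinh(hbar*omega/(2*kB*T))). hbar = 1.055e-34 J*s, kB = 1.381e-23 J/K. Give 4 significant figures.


Step 1: Compute x = hbar*omega/(kB*T) = 1.055e-34*8.993e+13/(1.381e-23*1233.0) = 0.5572
Step 2: x/2 = 0.2786
Step 3: sinh(x/2) = 0.2822
Step 4: Z = 1/(2*0.2822) = 1.772

1.772


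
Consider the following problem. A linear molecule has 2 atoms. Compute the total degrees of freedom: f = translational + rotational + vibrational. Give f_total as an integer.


Step 1: Translational DOF = 3
Step 2: Rotational DOF (linear) = 2
Step 3: Vibrational DOF = 3*2 - 5 = 1
Step 4: Total = 3 + 2 + 1 = 6

6


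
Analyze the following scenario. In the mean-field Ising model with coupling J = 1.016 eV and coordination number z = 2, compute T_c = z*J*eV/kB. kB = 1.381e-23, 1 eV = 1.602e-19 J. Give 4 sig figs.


Step 1: z*J = 2*1.016 = 2.032 eV
Step 2: Convert to Joules: 2.032*1.602e-19 = 3.255e-19 J
Step 3: T_c = 3.255e-19 / 1.381e-23 = 2.357e+04 K

2.357e+04


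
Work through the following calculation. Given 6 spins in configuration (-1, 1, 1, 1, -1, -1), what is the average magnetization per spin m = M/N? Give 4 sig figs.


Step 1: Count up spins (+1): 3, down spins (-1): 3
Step 2: Total magnetization M = 3 - 3 = 0
Step 3: m = M/N = 0/6 = 0

0


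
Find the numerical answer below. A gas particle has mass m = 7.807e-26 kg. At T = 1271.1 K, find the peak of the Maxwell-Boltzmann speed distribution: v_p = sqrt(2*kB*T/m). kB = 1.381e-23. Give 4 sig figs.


Step 1: Numerator = 2*kB*T = 2*1.381e-23*1271.1 = 3.511e-20
Step 2: Ratio = 3.511e-20 / 7.807e-26 = 4.497e+05
Step 3: v_p = sqrt(4.497e+05) = 670.6 m/s

670.6


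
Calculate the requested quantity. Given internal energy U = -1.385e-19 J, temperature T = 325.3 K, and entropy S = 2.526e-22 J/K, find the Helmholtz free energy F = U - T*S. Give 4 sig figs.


Step 1: T*S = 325.3 * 2.526e-22 = 8.217e-20 J
Step 2: F = U - T*S = -1.385e-19 - 8.217e-20
Step 3: F = -2.207e-19 J

-2.207e-19


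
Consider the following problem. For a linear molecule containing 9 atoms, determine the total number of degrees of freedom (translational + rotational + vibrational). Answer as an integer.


Step 1: Translational DOF = 3
Step 2: Rotational DOF (linear) = 2
Step 3: Vibrational DOF = 3*9 - 5 = 22
Step 4: Total = 3 + 2 + 22 = 27

27


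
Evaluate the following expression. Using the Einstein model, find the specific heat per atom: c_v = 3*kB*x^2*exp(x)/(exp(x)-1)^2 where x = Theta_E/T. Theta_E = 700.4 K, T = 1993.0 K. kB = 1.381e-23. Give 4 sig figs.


Step 1: x = Theta_E/T = 700.4/1993.0 = 0.3514
Step 2: x^2 = 0.1235
Step 3: exp(x) = 1.421
Step 4: c_v = 3*1.381e-23*0.1235*1.421/(1.421-1)^2 = 4.101e-23

4.101e-23


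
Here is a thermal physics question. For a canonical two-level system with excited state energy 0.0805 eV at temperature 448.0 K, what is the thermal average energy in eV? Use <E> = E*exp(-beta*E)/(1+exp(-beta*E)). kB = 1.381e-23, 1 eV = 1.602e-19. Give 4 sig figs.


Step 1: beta*E = 0.0805*1.602e-19/(1.381e-23*448.0) = 2.084
Step 2: exp(-beta*E) = 0.1244
Step 3: <E> = 0.0805*0.1244/(1+0.1244) = 0.008905 eV

0.008905


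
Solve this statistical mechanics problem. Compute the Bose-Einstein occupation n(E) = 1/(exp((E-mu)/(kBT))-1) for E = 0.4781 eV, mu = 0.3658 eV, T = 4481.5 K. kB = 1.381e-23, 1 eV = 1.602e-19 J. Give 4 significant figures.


Step 1: (E - mu) = 0.1123 eV
Step 2: x = (E-mu)*eV/(kB*T) = 0.1123*1.602e-19/(1.381e-23*4481.5) = 0.2907
Step 3: exp(x) = 1.337
Step 4: n = 1/(exp(x)-1) = 2.964

2.964


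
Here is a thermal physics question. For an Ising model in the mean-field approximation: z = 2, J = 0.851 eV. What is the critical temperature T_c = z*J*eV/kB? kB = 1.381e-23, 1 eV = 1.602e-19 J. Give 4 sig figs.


Step 1: z*J = 2*0.851 = 1.702 eV
Step 2: Convert to Joules: 1.702*1.602e-19 = 2.727e-19 J
Step 3: T_c = 2.727e-19 / 1.381e-23 = 1.974e+04 K

1.974e+04


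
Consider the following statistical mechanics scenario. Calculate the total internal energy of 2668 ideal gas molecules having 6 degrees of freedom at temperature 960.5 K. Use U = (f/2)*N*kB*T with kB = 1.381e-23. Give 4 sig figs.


Step 1: f/2 = 6/2 = 3.0
Step 2: N*kB*T = 2668*1.381e-23*960.5 = 3.539e-17
Step 3: U = 3.0 * 3.539e-17 = 1.062e-16 J

1.062e-16


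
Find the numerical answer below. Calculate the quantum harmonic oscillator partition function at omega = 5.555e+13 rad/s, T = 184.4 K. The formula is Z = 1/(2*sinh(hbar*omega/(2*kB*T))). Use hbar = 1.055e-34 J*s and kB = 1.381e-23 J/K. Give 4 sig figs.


Step 1: Compute x = hbar*omega/(kB*T) = 1.055e-34*5.555e+13/(1.381e-23*184.4) = 2.301
Step 2: x/2 = 1.151
Step 3: sinh(x/2) = 1.422
Step 4: Z = 1/(2*1.422) = 0.3516

0.3516


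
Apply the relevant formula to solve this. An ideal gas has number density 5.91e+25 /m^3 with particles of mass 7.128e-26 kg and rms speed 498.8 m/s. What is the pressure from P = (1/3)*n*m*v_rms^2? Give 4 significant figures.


Step 1: v_rms^2 = 498.8^2 = 2.488e+05
Step 2: n*m = 5.91e+25*7.128e-26 = 4.213
Step 3: P = (1/3)*4.213*2.488e+05 = 3.494e+05 Pa

3.494e+05


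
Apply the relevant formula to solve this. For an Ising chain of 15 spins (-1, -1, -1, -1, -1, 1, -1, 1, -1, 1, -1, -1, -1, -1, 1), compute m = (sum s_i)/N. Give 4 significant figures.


Step 1: Count up spins (+1): 4, down spins (-1): 11
Step 2: Total magnetization M = 4 - 11 = -7
Step 3: m = M/N = -7/15 = -0.4667

-0.4667


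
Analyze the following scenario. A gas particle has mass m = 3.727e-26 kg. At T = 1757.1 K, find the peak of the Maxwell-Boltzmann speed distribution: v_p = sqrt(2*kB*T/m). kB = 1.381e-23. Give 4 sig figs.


Step 1: Numerator = 2*kB*T = 2*1.381e-23*1757.1 = 4.853e-20
Step 2: Ratio = 4.853e-20 / 3.727e-26 = 1.302e+06
Step 3: v_p = sqrt(1.302e+06) = 1141 m/s

1141


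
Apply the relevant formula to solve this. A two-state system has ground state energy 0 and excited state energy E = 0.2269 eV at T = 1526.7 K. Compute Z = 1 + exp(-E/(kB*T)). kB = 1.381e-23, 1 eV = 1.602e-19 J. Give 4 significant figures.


Step 1: Compute beta*E = E*eV/(kB*T) = 0.2269*1.602e-19/(1.381e-23*1526.7) = 1.724
Step 2: exp(-beta*E) = exp(-1.724) = 0.1783
Step 3: Z = 1 + 0.1783 = 1.178

1.178


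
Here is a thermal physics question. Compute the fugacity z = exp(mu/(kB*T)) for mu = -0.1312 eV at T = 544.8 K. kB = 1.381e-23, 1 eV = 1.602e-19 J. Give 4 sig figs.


Step 1: Convert mu to Joules: -0.1312*1.602e-19 = -2.102e-20 J
Step 2: kB*T = 1.381e-23*544.8 = 7.524e-21 J
Step 3: mu/(kB*T) = -2.794
Step 4: z = exp(-2.794) = 0.0612

0.0612


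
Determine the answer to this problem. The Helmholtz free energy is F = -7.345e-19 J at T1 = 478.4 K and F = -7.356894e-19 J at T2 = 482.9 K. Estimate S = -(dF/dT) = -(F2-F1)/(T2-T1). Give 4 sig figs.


Step 1: dF = F2 - F1 = -7.356894e-19 - (-7.345e-19) = -1.1894e-21 J
Step 2: dT = T2 - T1 = 482.9 - 478.4 = 4.5 K
Step 3: S = -dF/dT = -(-1.1894e-21)/4.5 = 2.643e-22 J/K

2.643e-22


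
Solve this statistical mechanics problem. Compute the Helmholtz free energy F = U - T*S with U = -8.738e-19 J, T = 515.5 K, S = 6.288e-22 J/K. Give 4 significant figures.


Step 1: T*S = 515.5 * 6.288e-22 = 3.241e-19 J
Step 2: F = U - T*S = -8.738e-19 - 3.241e-19
Step 3: F = -1.198e-18 J

-1.198e-18


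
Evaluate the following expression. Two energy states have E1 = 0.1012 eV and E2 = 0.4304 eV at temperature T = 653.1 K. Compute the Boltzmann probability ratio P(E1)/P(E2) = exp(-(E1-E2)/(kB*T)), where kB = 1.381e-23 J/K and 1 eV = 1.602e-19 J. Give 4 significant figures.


Step 1: Compute energy difference dE = E1 - E2 = 0.1012 - 0.4304 = -0.3292 eV
Step 2: Convert to Joules: dE_J = -0.3292 * 1.602e-19 = -5.274e-20 J
Step 3: Compute exponent = -dE_J / (kB * T) = -(-5.274e-20) / (1.381e-23 * 653.1) = 5.847
Step 4: P(E1)/P(E2) = exp(5.847) = 346.3

346.3


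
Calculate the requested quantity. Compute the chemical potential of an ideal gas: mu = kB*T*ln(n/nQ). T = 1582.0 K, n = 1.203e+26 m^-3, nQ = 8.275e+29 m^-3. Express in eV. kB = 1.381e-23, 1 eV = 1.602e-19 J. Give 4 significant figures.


Step 1: n/nQ = 1.203e+26/8.275e+29 = 0.0001454
Step 2: ln(n/nQ) = -8.836
Step 3: mu = kB*T*ln(n/nQ) = 2.185e-20*-8.836 = -1.93e-19 J
Step 4: Convert to eV: -1.93e-19/1.602e-19 = -1.205 eV

-1.205


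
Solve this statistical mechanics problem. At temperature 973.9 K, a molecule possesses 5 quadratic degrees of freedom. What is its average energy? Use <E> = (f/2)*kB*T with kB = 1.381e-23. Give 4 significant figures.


Step 1: f/2 = 5/2 = 2.5
Step 2: kB*T = 1.381e-23 * 973.9 = 1.345e-20
Step 3: <E> = 2.5 * 1.345e-20 = 3.362e-20 J

3.362e-20


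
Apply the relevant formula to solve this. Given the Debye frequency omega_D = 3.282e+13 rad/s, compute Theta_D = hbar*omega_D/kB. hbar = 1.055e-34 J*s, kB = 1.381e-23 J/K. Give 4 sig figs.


Step 1: hbar*omega_D = 1.055e-34 * 3.282e+13 = 3.463e-21 J
Step 2: Theta_D = 3.463e-21 / 1.381e-23
Step 3: Theta_D = 250.7 K

250.7


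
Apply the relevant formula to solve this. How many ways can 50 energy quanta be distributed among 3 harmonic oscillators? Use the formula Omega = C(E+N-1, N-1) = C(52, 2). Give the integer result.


Step 1: Use binomial coefficient C(52, 2)
Step 2: Numerator = 52! / 50!
Step 3: Denominator = 2!
Step 4: Omega = 1326

1326


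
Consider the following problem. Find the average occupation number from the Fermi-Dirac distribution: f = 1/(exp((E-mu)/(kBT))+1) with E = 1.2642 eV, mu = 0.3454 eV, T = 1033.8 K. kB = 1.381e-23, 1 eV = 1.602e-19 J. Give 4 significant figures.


Step 1: (E - mu) = 1.2642 - 0.3454 = 0.9188 eV
Step 2: Convert: (E-mu)*eV = 1.472e-19 J
Step 3: x = (E-mu)*eV/(kB*T) = 10.31
Step 4: f = 1/(exp(10.31)+1) = 3.33e-05

3.33e-05


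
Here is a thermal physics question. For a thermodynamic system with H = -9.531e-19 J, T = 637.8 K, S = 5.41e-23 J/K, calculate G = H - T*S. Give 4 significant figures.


Step 1: T*S = 637.8 * 5.41e-23 = 3.45e-20 J
Step 2: G = H - T*S = -9.531e-19 - 3.45e-20
Step 3: G = -9.876e-19 J

-9.876e-19


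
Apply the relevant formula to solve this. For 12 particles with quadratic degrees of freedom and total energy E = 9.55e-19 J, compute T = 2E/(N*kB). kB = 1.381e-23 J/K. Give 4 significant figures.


Step 1: Numerator = 2*E = 2*9.55e-19 = 1.91e-18 J
Step 2: Denominator = N*kB = 12*1.381e-23 = 1.657e-22
Step 3: T = 1.91e-18 / 1.657e-22 = 1.153e+04 K

1.153e+04


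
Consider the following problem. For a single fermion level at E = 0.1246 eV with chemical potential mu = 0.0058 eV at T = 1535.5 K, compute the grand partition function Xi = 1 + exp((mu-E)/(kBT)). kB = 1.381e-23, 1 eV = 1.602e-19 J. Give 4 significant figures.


Step 1: (mu - E) = 0.0058 - 0.1246 = -0.1188 eV
Step 2: x = (mu-E)*eV/(kB*T) = -0.1188*1.602e-19/(1.381e-23*1535.5) = -0.8975
Step 3: exp(x) = 0.4076
Step 4: Xi = 1 + 0.4076 = 1.408

1.408


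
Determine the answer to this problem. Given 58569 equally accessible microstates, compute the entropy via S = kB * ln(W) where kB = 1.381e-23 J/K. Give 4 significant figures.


Step 1: ln(W) = ln(58569) = 10.98
Step 2: S = kB * ln(W) = 1.381e-23 * 10.98
Step 3: S = 1.516e-22 J/K

1.516e-22
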